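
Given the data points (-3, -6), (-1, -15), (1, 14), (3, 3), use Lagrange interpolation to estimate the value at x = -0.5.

Lagrange interpolation formula:
P(x) = Σ yᵢ × Lᵢ(x)
where Lᵢ(x) = Π_{j≠i} (x - xⱼ)/(xᵢ - xⱼ)

L_0(-0.5) = (-0.5 - (-1))/(-3 - (-1)) × (-0.5 - 1)/(-3 - 1) × (-0.5 - 3)/(-3 - 3) = -0.054688
L_1(-0.5) = (-0.5 - (-3))/(-1 - (-3)) × (-0.5 - 1)/(-1 - 1) × (-0.5 - 3)/(-1 - 3) = 0.820312
L_2(-0.5) = (-0.5 - (-3))/(1 - (-3)) × (-0.5 - (-1))/(1 - (-1)) × (-0.5 - 3)/(1 - 3) = 0.273438
L_3(-0.5) = (-0.5 - (-3))/(3 - (-3)) × (-0.5 - (-1))/(3 - (-1)) × (-0.5 - 1)/(3 - 1) = -0.039062

P(-0.5) = (-6)×L_0(-0.5) + (-15)×L_1(-0.5) + 14×L_2(-0.5) + 3×L_3(-0.5)
P(-0.5) = -8.265625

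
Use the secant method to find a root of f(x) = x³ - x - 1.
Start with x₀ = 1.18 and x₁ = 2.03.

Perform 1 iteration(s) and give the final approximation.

f(x) = x³ - x - 1
x₀ = 1.18, x₁ = 2.03

Secant formula: x_{n+1} = x_n - f(x_n)(x_n - x_{n-1})/(f(x_n) - f(x_{n-1}))

Iteration 1:
  f(1.180000) = -0.536968
  f(2.030000) = 5.335427
  x_2 = 2.030000 - 5.335427×(2.030000 - 1.180000)/(5.335427 - (-0.536968))
       = 1.257723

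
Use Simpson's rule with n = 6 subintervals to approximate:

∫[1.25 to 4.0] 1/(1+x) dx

f(x) = 1/(1+x)
a = 1.25, b = 4.0, n = 6
h = (b - a)/n = 0.458333

Simpson's rule: (h/3)[f(x₀) + 4f(x₁) + 2f(x₂) + ... + f(xₙ)]

x_0 = 1.2500, f(x_0) = 0.444444, coefficient = 1
x_1 = 1.7083, f(x_1) = 0.369231, coefficient = 4
x_2 = 2.1667, f(x_2) = 0.315789, coefficient = 2
x_3 = 2.6250, f(x_3) = 0.275862, coefficient = 4
x_4 = 3.0833, f(x_4) = 0.244898, coefficient = 2
x_5 = 3.5417, f(x_5) = 0.220183, coefficient = 4
x_6 = 4.0000, f(x_6) = 0.200000, coefficient = 1

I ≈ (0.458333/3) × 5.226925 = 0.798558
Exact value: 0.798508
Error: 0.000050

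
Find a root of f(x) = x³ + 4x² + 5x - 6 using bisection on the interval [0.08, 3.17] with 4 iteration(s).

f(x) = x³ + 4x² + 5x - 6
Initial interval: [0.08, 3.17]

Iteration 1:
  c_1 = (0.080000 + 3.170000)/2 = 1.625000
  f(c_1) = f(1.625000) = 16.978516
  f(a) × f(c) < 0, new interval: [0.080000, 1.625000]
Iteration 2:
  c_2 = (0.080000 + 1.625000)/2 = 0.852500
  f(c_2) = f(0.852500) = 1.789085
  f(a) × f(c) < 0, new interval: [0.080000, 0.852500]
Iteration 3:
  c_3 = (0.080000 + 0.852500)/2 = 0.466250
  f(c_3) = f(0.466250) = -2.697836
  f(a) × f(c) ≥ 0, new interval: [0.466250, 0.852500]
Iteration 4:
  c_4 = (0.466250 + 0.852500)/2 = 0.659375
  f(c_4) = f(0.659375) = -0.677343
  f(a) × f(c) ≥ 0, new interval: [0.659375, 0.852500]

After 4 iteration(s), the approximation is c_4 = 0.659375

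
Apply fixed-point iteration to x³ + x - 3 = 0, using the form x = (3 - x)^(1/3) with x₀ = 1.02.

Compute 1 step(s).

Equation: x³ + x - 3 = 0
Fixed-point form: x = (3 - x)^(1/3)
x₀ = 1.02

x_1 = g(1.020000) = 1.255707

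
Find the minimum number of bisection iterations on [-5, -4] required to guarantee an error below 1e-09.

We need (b-a)/2^n ≤ 1e-09
(-4 - (-5))/2^n ≤ 1e-09
1/2^n ≤ 1e-09
2^n ≥ 1000000000
n ≥ log₂(1000000000) = 29.90
n ≥ 30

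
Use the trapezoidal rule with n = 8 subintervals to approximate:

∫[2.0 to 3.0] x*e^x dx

f(x) = x*e^x
a = 2.0, b = 3.0, n = 8
h = (b - a)/n = 0.125000

Trapezoidal rule: (h/2)[f(x₀) + 2f(x₁) + 2f(x₂) + ... + f(xₙ)]

x_0 = 2.0000, f(x_0) = 14.778112, coefficient = 1
x_1 = 2.1250, f(x_1) = 17.792407, coefficient = 2
x_2 = 2.2500, f(x_2) = 21.347406, coefficient = 2
x_3 = 2.3750, f(x_3) = 25.533656, coefficient = 2
x_4 = 2.5000, f(x_4) = 30.456235, coefficient = 2
x_5 = 2.6250, f(x_5) = 36.237007, coefficient = 2
x_6 = 2.7500, f(x_6) = 43.017238, coefficient = 2
x_7 = 2.8750, f(x_7) = 50.960594, coefficient = 2
x_8 = 3.0000, f(x_8) = 60.256611, coefficient = 1

I ≈ (0.125000/2) × 525.723810 = 32.857738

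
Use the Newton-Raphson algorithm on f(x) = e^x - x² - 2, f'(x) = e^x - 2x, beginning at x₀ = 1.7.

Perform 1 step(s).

f(x) = e^x - x² - 2
f'(x) = e^x - 2x
x₀ = 1.7

Newton-Raphson formula: x_{n+1} = x_n - f(x_n)/f'(x_n)

Iteration 1:
  f(1.700000) = 0.583947
  f'(1.700000) = 2.073947
  x_1 = 1.700000 - 0.583947/2.073947 = 1.418437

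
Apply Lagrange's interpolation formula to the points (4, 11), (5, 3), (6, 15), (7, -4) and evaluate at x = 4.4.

Lagrange interpolation formula:
P(x) = Σ yᵢ × Lᵢ(x)
where Lᵢ(x) = Π_{j≠i} (x - xⱼ)/(xᵢ - xⱼ)

L_0(4.4) = (4.4 - 5)/(4 - 5) × (4.4 - 6)/(4 - 6) × (4.4 - 7)/(4 - 7) = 0.416000
L_1(4.4) = (4.4 - 4)/(5 - 4) × (4.4 - 6)/(5 - 6) × (4.4 - 7)/(5 - 7) = 0.832000
L_2(4.4) = (4.4 - 4)/(6 - 4) × (4.4 - 5)/(6 - 5) × (4.4 - 7)/(6 - 7) = -0.312000
L_3(4.4) = (4.4 - 4)/(7 - 4) × (4.4 - 5)/(7 - 5) × (4.4 - 6)/(7 - 6) = 0.064000

P(4.4) = 11×L_0(4.4) + 3×L_1(4.4) + 15×L_2(4.4) + (-4)×L_3(4.4)
P(4.4) = 2.136000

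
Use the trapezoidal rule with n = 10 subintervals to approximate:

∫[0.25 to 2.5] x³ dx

f(x) = x³
a = 0.25, b = 2.5, n = 10
h = (b - a)/n = 0.225000

Trapezoidal rule: (h/2)[f(x₀) + 2f(x₁) + 2f(x₂) + ... + f(xₙ)]

x_0 = 0.2500, f(x_0) = 0.015625, coefficient = 1
x_1 = 0.4750, f(x_1) = 0.107172, coefficient = 2
x_2 = 0.7000, f(x_2) = 0.343000, coefficient = 2
x_3 = 0.9250, f(x_3) = 0.791453, coefficient = 2
x_4 = 1.1500, f(x_4) = 1.520875, coefficient = 2
x_5 = 1.3750, f(x_5) = 2.599609, coefficient = 2
x_6 = 1.6000, f(x_6) = 4.096000, coefficient = 2
x_7 = 1.8250, f(x_7) = 6.078391, coefficient = 2
x_8 = 2.0500, f(x_8) = 8.615125, coefficient = 2
x_9 = 2.2750, f(x_9) = 11.774547, coefficient = 2
x_10 = 2.5000, f(x_10) = 15.625000, coefficient = 1

I ≈ (0.225000/2) × 87.492969 = 9.842959
Exact value: 9.764648
Error: 0.078311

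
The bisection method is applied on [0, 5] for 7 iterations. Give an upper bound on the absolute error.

Bisection error bound: |error| ≤ (b-a)/2^n
|error| ≤ (5 - 0)/2^7 = 5/2^7
|error| ≤ 0.0390625000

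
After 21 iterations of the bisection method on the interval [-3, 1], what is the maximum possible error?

Bisection error bound: |error| ≤ (b-a)/2^n
|error| ≤ (1 - (-3))/2^21 = 4/2^21
|error| ≤ 0.0000019073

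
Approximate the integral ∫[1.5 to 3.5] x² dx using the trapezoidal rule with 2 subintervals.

f(x) = x²
a = 1.5, b = 3.5, n = 2
h = (b - a)/n = 1.000000

Trapezoidal rule: (h/2)[f(x₀) + 2f(x₁) + 2f(x₂) + ... + f(xₙ)]

x_0 = 1.5000, f(x_0) = 2.250000, coefficient = 1
x_1 = 2.5000, f(x_1) = 6.250000, coefficient = 2
x_2 = 3.5000, f(x_2) = 12.250000, coefficient = 1

I ≈ (1.000000/2) × 27.000000 = 13.500000
Exact value: 13.166667
Error: 0.333333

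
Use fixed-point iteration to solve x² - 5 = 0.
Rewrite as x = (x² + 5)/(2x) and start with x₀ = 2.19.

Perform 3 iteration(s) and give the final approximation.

Equation: x² - 5 = 0
Fixed-point form: x = (x² + 5)/(2x)
x₀ = 2.19

x_1 = g(2.190000) = 2.236553
x_2 = g(2.236553) = 2.236068
x_3 = g(2.236068) = 2.236068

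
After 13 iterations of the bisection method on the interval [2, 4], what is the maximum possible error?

Bisection error bound: |error| ≤ (b-a)/2^n
|error| ≤ (4 - 2)/2^13 = 2/2^13
|error| ≤ 0.0002441406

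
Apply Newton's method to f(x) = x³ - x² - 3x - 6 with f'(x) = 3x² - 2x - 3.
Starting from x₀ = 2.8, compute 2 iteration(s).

f(x) = x³ - x² - 3x - 6
f'(x) = 3x² - 2x - 3
x₀ = 2.8

Newton-Raphson formula: x_{n+1} = x_n - f(x_n)/f'(x_n)

Iteration 1:
  f(2.800000) = -0.288000
  f'(2.800000) = 14.920000
  x_1 = 2.800000 - (-0.288000)/14.920000 = 2.819303
Iteration 2:
  f(2.819303) = 0.002764
  f'(2.819303) = 15.206801
  x_2 = 2.819303 - 0.002764/15.206801 = 2.819121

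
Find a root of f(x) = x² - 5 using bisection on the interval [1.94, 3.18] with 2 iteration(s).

f(x) = x² - 5
Initial interval: [1.94, 3.18]

Iteration 1:
  c_1 = (1.940000 + 3.180000)/2 = 2.560000
  f(c_1) = f(2.560000) = 1.553600
  f(a) × f(c) < 0, new interval: [1.940000, 2.560000]
Iteration 2:
  c_2 = (1.940000 + 2.560000)/2 = 2.250000
  f(c_2) = f(2.250000) = 0.062500
  f(a) × f(c) < 0, new interval: [1.940000, 2.250000]

After 2 iteration(s), the approximation is c_2 = 2.250000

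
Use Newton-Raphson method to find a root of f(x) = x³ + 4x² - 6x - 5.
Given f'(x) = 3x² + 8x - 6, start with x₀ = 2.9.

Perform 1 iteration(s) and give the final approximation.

f(x) = x³ + 4x² - 6x - 5
f'(x) = 3x² + 8x - 6
x₀ = 2.9

Newton-Raphson formula: x_{n+1} = x_n - f(x_n)/f'(x_n)

Iteration 1:
  f(2.900000) = 35.629000
  f'(2.900000) = 42.430000
  x_1 = 2.900000 - 35.629000/42.430000 = 2.060288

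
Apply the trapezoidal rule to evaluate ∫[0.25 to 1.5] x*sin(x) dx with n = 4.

f(x) = x*sin(x)
a = 0.25, b = 1.5, n = 4
h = (b - a)/n = 0.312500

Trapezoidal rule: (h/2)[f(x₀) + 2f(x₁) + 2f(x₂) + ... + f(xₙ)]

x_0 = 0.2500, f(x_0) = 0.061851, coefficient = 1
x_1 = 0.5625, f(x_1) = 0.299983, coefficient = 2
x_2 = 0.8750, f(x_2) = 0.671601, coefficient = 2
x_3 = 1.1875, f(x_3) = 1.101331, coefficient = 2
x_4 = 1.5000, f(x_4) = 1.496242, coefficient = 1

I ≈ (0.312500/2) × 5.703923 = 0.891238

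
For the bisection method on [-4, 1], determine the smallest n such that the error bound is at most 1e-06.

We need (b-a)/2^n ≤ 1e-06
(1 - (-4))/2^n ≤ 1e-06
5/2^n ≤ 1e-06
2^n ≥ 5000000
n ≥ log₂(5000000) = 22.25
n ≥ 23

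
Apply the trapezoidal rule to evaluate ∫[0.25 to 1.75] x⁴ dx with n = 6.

f(x) = x⁴
a = 0.25, b = 1.75, n = 6
h = (b - a)/n = 0.250000

Trapezoidal rule: (h/2)[f(x₀) + 2f(x₁) + 2f(x₂) + ... + f(xₙ)]

x_0 = 0.2500, f(x_0) = 0.003906, coefficient = 1
x_1 = 0.5000, f(x_1) = 0.062500, coefficient = 2
x_2 = 0.7500, f(x_2) = 0.316406, coefficient = 2
x_3 = 1.0000, f(x_3) = 1.000000, coefficient = 2
x_4 = 1.2500, f(x_4) = 2.441406, coefficient = 2
x_5 = 1.5000, f(x_5) = 5.062500, coefficient = 2
x_6 = 1.7500, f(x_6) = 9.378906, coefficient = 1

I ≈ (0.250000/2) × 27.148438 = 3.393555
Exact value: 3.282422
Error: 0.111133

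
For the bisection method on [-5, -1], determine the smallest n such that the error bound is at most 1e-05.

We need (b-a)/2^n ≤ 1e-05
(-1 - (-5))/2^n ≤ 1e-05
4/2^n ≤ 1e-05
2^n ≥ 400000
n ≥ log₂(400000) = 18.61
n ≥ 19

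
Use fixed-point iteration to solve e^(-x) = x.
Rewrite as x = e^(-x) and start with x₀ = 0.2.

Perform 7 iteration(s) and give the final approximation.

Equation: e^(-x) = x
Fixed-point form: x = e^(-x)
x₀ = 0.2

x_1 = g(0.200000) = 0.818731
x_2 = g(0.818731) = 0.440991
x_3 = g(0.440991) = 0.643398
x_4 = g(0.643398) = 0.525503
x_5 = g(0.525503) = 0.591258
x_6 = g(0.591258) = 0.553631
x_7 = g(0.553631) = 0.574859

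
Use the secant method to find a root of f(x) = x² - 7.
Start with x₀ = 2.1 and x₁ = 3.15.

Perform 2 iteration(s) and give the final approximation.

f(x) = x² - 7
x₀ = 2.1, x₁ = 3.15

Secant formula: x_{n+1} = x_n - f(x_n)(x_n - x_{n-1})/(f(x_n) - f(x_{n-1}))

Iteration 1:
  f(2.100000) = -2.590000
  f(3.150000) = 2.922500
  x_2 = 3.150000 - 2.922500×(3.150000 - 2.100000)/(2.922500 - (-2.590000))
       = 2.593333
Iteration 2:
  f(3.150000) = 2.922500
  f(2.593333) = -0.274622
  x_3 = 2.593333 - (-0.274622)×(2.593333 - 3.150000)/(-0.274622 - 2.922500)
       = 2.641149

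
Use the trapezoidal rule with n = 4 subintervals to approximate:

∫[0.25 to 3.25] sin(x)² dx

f(x) = sin(x)²
a = 0.25, b = 3.25, n = 4
h = (b - a)/n = 0.750000

Trapezoidal rule: (h/2)[f(x₀) + 2f(x₁) + 2f(x₂) + ... + f(xₙ)]

x_0 = 0.2500, f(x_0) = 0.061209, coefficient = 1
x_1 = 1.0000, f(x_1) = 0.708073, coefficient = 2
x_2 = 1.7500, f(x_2) = 0.968228, coefficient = 2
x_3 = 2.5000, f(x_3) = 0.358169, coefficient = 2
x_4 = 3.2500, f(x_4) = 0.011706, coefficient = 1

I ≈ (0.750000/2) × 4.141856 = 1.553196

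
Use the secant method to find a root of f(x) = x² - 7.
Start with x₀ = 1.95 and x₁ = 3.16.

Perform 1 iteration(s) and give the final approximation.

f(x) = x² - 7
x₀ = 1.95, x₁ = 3.16

Secant formula: x_{n+1} = x_n - f(x_n)(x_n - x_{n-1})/(f(x_n) - f(x_{n-1}))

Iteration 1:
  f(1.950000) = -3.197500
  f(3.160000) = 2.985600
  x_2 = 3.160000 - 2.985600×(3.160000 - 1.950000)/(2.985600 - (-3.197500))
       = 2.575734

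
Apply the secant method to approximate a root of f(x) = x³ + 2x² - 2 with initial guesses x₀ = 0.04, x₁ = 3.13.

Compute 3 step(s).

f(x) = x³ + 2x² - 2
x₀ = 0.04, x₁ = 3.13

Secant formula: x_{n+1} = x_n - f(x_n)(x_n - x_{n-1})/(f(x_n) - f(x_{n-1}))

Iteration 1:
  f(0.040000) = -1.996736
  f(3.130000) = 48.258097
  x_2 = 3.130000 - 48.258097×(3.130000 - 0.040000)/(48.258097 - (-1.996736))
       = 0.162773
Iteration 2:
  f(3.130000) = 48.258097
  f(0.162773) = -1.942698
  x_3 = 0.162773 - (-1.942698)×(0.162773 - 3.130000)/(-1.942698 - 48.258097)
       = 0.277600
Iteration 3:
  f(0.162773) = -1.942698
  f(0.277600) = -1.824484
  x_4 = 0.277600 - (-1.824484)×(0.277600 - 0.162773)/(-1.824484 - (-1.942698))
       = 2.049826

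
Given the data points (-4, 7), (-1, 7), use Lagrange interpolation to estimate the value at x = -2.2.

Lagrange interpolation formula:
P(x) = Σ yᵢ × Lᵢ(x)
where Lᵢ(x) = Π_{j≠i} (x - xⱼ)/(xᵢ - xⱼ)

L_0(-2.2) = (-2.2 - (-1))/(-4 - (-1)) = 0.400000
L_1(-2.2) = (-2.2 - (-4))/(-1 - (-4)) = 0.600000

P(-2.2) = 7×L_0(-2.2) + 7×L_1(-2.2)
P(-2.2) = 7.000000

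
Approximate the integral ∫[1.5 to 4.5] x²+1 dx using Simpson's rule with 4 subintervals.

f(x) = x²+1
a = 1.5, b = 4.5, n = 4
h = (b - a)/n = 0.750000

Simpson's rule: (h/3)[f(x₀) + 4f(x₁) + 2f(x₂) + ... + f(xₙ)]

x_0 = 1.5000, f(x_0) = 3.250000, coefficient = 1
x_1 = 2.2500, f(x_1) = 6.062500, coefficient = 4
x_2 = 3.0000, f(x_2) = 10.000000, coefficient = 2
x_3 = 3.7500, f(x_3) = 15.062500, coefficient = 4
x_4 = 4.5000, f(x_4) = 21.250000, coefficient = 1

I ≈ (0.750000/3) × 129.000000 = 32.250000
Exact value: 32.250000
Error: 0.000000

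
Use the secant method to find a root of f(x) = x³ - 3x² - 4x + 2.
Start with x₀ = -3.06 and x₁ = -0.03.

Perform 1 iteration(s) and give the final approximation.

f(x) = x³ - 3x² - 4x + 2
x₀ = -3.06, x₁ = -0.03

Secant formula: x_{n+1} = x_n - f(x_n)(x_n - x_{n-1})/(f(x_n) - f(x_{n-1}))

Iteration 1:
  f(-3.060000) = -42.503416
  f(-0.030000) = 2.117273
  x_2 = -0.030000 - 2.117273×(-0.030000 - (-3.060000))/(2.117273 - (-42.503416))
       = -0.173775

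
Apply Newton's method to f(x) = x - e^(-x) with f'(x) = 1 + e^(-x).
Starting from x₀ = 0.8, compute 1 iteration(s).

f(x) = x - e^(-x)
f'(x) = 1 + e^(-x)
x₀ = 0.8

Newton-Raphson formula: x_{n+1} = x_n - f(x_n)/f'(x_n)

Iteration 1:
  f(0.800000) = 0.350671
  f'(0.800000) = 1.449329
  x_1 = 0.800000 - 0.350671/1.449329 = 0.558046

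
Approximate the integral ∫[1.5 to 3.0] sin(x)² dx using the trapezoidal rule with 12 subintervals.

f(x) = sin(x)²
a = 1.5, b = 3.0, n = 12
h = (b - a)/n = 0.125000

Trapezoidal rule: (h/2)[f(x₀) + 2f(x₁) + 2f(x₂) + ... + f(xₙ)]

x_0 = 1.5000, f(x_0) = 0.994996, coefficient = 1
x_1 = 1.6250, f(x_1) = 0.997065, coefficient = 2
x_2 = 1.7500, f(x_2) = 0.968228, coefficient = 2
x_3 = 1.8750, f(x_3) = 0.910280, coefficient = 2
x_4 = 2.0000, f(x_4) = 0.826822, coefficient = 2
x_5 = 2.1250, f(x_5) = 0.723044, coefficient = 2
x_6 = 2.2500, f(x_6) = 0.605398, coefficient = 2
x_7 = 2.3750, f(x_7) = 0.481199, coefficient = 2
x_8 = 2.5000, f(x_8) = 0.358169, coefficient = 2
x_9 = 2.6250, f(x_9) = 0.243957, coefficient = 2
x_10 = 2.7500, f(x_10) = 0.145665, coefficient = 2
x_11 = 2.8750, f(x_11) = 0.069404, coefficient = 2
x_12 = 3.0000, f(x_12) = 0.019915, coefficient = 1

I ≈ (0.125000/2) × 13.673372 = 0.854586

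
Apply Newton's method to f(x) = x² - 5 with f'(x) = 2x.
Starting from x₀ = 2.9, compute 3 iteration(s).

f(x) = x² - 5
f'(x) = 2x
x₀ = 2.9

Newton-Raphson formula: x_{n+1} = x_n - f(x_n)/f'(x_n)

Iteration 1:
  f(2.900000) = 3.410000
  f'(2.900000) = 5.800000
  x_1 = 2.900000 - 3.410000/5.800000 = 2.312069
Iteration 2:
  f(2.312069) = 0.345663
  f'(2.312069) = 4.624138
  x_2 = 2.312069 - 0.345663/4.624138 = 2.237317
Iteration 3:
  f(2.237317) = 0.005588
  f'(2.237317) = 4.474634
  x_3 = 2.237317 - 0.005588/4.474634 = 2.236068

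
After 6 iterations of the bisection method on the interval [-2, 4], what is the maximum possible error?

Bisection error bound: |error| ≤ (b-a)/2^n
|error| ≤ (4 - (-2))/2^6 = 6/2^6
|error| ≤ 0.0937500000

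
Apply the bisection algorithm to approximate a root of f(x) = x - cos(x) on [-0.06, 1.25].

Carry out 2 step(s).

f(x) = x - cos(x)
Initial interval: [-0.06, 1.25]

Iteration 1:
  c_1 = (-0.060000 + 1.250000)/2 = 0.595000
  f(c_1) = f(0.595000) = -0.233148
  f(a) × f(c) ≥ 0, new interval: [0.595000, 1.250000]
Iteration 2:
  c_2 = (0.595000 + 1.250000)/2 = 0.922500
  f(c_2) = f(0.922500) = 0.318671
  f(a) × f(c) < 0, new interval: [0.595000, 0.922500]

After 2 iteration(s), the approximation is c_2 = 0.922500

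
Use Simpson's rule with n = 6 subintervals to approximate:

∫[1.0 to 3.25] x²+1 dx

f(x) = x²+1
a = 1.0, b = 3.25, n = 6
h = (b - a)/n = 0.375000

Simpson's rule: (h/3)[f(x₀) + 4f(x₁) + 2f(x₂) + ... + f(xₙ)]

x_0 = 1.0000, f(x_0) = 2.000000, coefficient = 1
x_1 = 1.3750, f(x_1) = 2.890625, coefficient = 4
x_2 = 1.7500, f(x_2) = 4.062500, coefficient = 2
x_3 = 2.1250, f(x_3) = 5.515625, coefficient = 4
x_4 = 2.5000, f(x_4) = 7.250000, coefficient = 2
x_5 = 2.8750, f(x_5) = 9.265625, coefficient = 4
x_6 = 3.2500, f(x_6) = 11.562500, coefficient = 1

I ≈ (0.375000/3) × 106.875000 = 13.359375
Exact value: 13.359375
Error: 0.000000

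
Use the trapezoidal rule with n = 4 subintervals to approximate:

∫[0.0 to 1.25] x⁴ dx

f(x) = x⁴
a = 0.0, b = 1.25, n = 4
h = (b - a)/n = 0.312500

Trapezoidal rule: (h/2)[f(x₀) + 2f(x₁) + 2f(x₂) + ... + f(xₙ)]

x_0 = 0.0000, f(x_0) = 0.000000, coefficient = 1
x_1 = 0.3125, f(x_1) = 0.009537, coefficient = 2
x_2 = 0.6250, f(x_2) = 0.152588, coefficient = 2
x_3 = 0.9375, f(x_3) = 0.772476, coefficient = 2
x_4 = 1.2500, f(x_4) = 2.441406, coefficient = 1

I ≈ (0.312500/2) × 4.310608 = 0.673532
Exact value: 0.610352
Error: 0.063181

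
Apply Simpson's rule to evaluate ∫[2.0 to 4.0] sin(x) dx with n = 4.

f(x) = sin(x)
a = 2.0, b = 4.0, n = 4
h = (b - a)/n = 0.500000

Simpson's rule: (h/3)[f(x₀) + 4f(x₁) + 2f(x₂) + ... + f(xₙ)]

x_0 = 2.0000, f(x_0) = 0.909297, coefficient = 1
x_1 = 2.5000, f(x_1) = 0.598472, coefficient = 4
x_2 = 3.0000, f(x_2) = 0.141120, coefficient = 2
x_3 = 3.5000, f(x_3) = -0.350783, coefficient = 4
x_4 = 4.0000, f(x_4) = -0.756802, coefficient = 1

I ≈ (0.500000/3) × 1.425491 = 0.237582
Exact value: 0.237497
Error: 0.000085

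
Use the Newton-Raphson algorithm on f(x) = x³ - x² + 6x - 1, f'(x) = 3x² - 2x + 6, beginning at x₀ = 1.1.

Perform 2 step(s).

f(x) = x³ - x² + 6x - 1
f'(x) = 3x² - 2x + 6
x₀ = 1.1

Newton-Raphson formula: x_{n+1} = x_n - f(x_n)/f'(x_n)

Iteration 1:
  f(1.100000) = 5.721000
  f'(1.100000) = 7.430000
  x_1 = 1.100000 - 5.721000/7.430000 = 0.330013
Iteration 2:
  f(0.330013) = 0.907113
  f'(0.330013) = 5.666700
  x_2 = 0.330013 - 0.907113/5.666700 = 0.169936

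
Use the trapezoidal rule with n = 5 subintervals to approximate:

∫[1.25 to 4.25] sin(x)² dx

f(x) = sin(x)²
a = 1.25, b = 4.25, n = 5
h = (b - a)/n = 0.600000

Trapezoidal rule: (h/2)[f(x₀) + 2f(x₁) + 2f(x₂) + ... + f(xₙ)]

x_0 = 1.2500, f(x_0) = 0.900572, coefficient = 1
x_1 = 1.8500, f(x_1) = 0.924050, coefficient = 2
x_2 = 2.4500, f(x_2) = 0.406744, coefficient = 2
x_3 = 3.0500, f(x_3) = 0.008366, coefficient = 2
x_4 = 3.6500, f(x_4) = 0.236961, coefficient = 2
x_5 = 4.2500, f(x_5) = 0.801006, coefficient = 1

I ≈ (0.600000/2) × 4.853819 = 1.456146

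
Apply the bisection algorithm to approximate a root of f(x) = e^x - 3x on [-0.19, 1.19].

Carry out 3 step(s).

f(x) = e^x - 3x
Initial interval: [-0.19, 1.19]

Iteration 1:
  c_1 = (-0.190000 + 1.190000)/2 = 0.500000
  f(c_1) = f(0.500000) = 0.148721
  f(a) × f(c) ≥ 0, new interval: [0.500000, 1.190000]
Iteration 2:
  c_2 = (0.500000 + 1.190000)/2 = 0.845000
  f(c_2) = f(0.845000) = -0.207022
  f(a) × f(c) < 0, new interval: [0.500000, 0.845000]
Iteration 3:
  c_3 = (0.500000 + 0.845000)/2 = 0.672500
  f(c_3) = f(0.672500) = -0.058371
  f(a) × f(c) < 0, new interval: [0.500000, 0.672500]

After 3 iteration(s), the approximation is c_3 = 0.672500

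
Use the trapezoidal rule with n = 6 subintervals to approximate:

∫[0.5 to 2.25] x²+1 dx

f(x) = x²+1
a = 0.5, b = 2.25, n = 6
h = (b - a)/n = 0.291667

Trapezoidal rule: (h/2)[f(x₀) + 2f(x₁) + 2f(x₂) + ... + f(xₙ)]

x_0 = 0.5000, f(x_0) = 1.250000, coefficient = 1
x_1 = 0.7917, f(x_1) = 1.626736, coefficient = 2
x_2 = 1.0833, f(x_2) = 2.173611, coefficient = 2
x_3 = 1.3750, f(x_3) = 2.890625, coefficient = 2
x_4 = 1.6667, f(x_4) = 3.777778, coefficient = 2
x_5 = 1.9583, f(x_5) = 4.835069, coefficient = 2
x_6 = 2.2500, f(x_6) = 6.062500, coefficient = 1

I ≈ (0.291667/2) × 37.920139 = 5.530020
Exact value: 5.505208
Error: 0.024812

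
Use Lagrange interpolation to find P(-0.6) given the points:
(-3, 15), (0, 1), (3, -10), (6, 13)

Lagrange interpolation formula:
P(x) = Σ yᵢ × Lᵢ(x)
where Lᵢ(x) = Π_{j≠i} (x - xⱼ)/(xᵢ - xⱼ)

L_0(-0.6) = (-0.6 - 0)/(-3 - 0) × (-0.6 - 3)/(-3 - 3) × (-0.6 - 6)/(-3 - 6) = 0.088000
L_1(-0.6) = (-0.6 - (-3))/(0 - (-3)) × (-0.6 - 3)/(0 - 3) × (-0.6 - 6)/(0 - 6) = 1.056000
L_2(-0.6) = (-0.6 - (-3))/(3 - (-3)) × (-0.6 - 0)/(3 - 0) × (-0.6 - 6)/(3 - 6) = -0.176000
L_3(-0.6) = (-0.6 - (-3))/(6 - (-3)) × (-0.6 - 0)/(6 - 0) × (-0.6 - 3)/(6 - 3) = 0.032000

P(-0.6) = 15×L_0(-0.6) + 1×L_1(-0.6) + (-10)×L_2(-0.6) + 13×L_3(-0.6)
P(-0.6) = 4.552000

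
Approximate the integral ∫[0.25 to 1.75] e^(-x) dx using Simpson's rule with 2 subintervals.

f(x) = e^(-x)
a = 0.25, b = 1.75, n = 2
h = (b - a)/n = 0.750000

Simpson's rule: (h/3)[f(x₀) + 4f(x₁) + 2f(x₂) + ... + f(xₙ)]

x_0 = 0.2500, f(x_0) = 0.778801, coefficient = 1
x_1 = 1.0000, f(x_1) = 0.367879, coefficient = 4
x_2 = 1.7500, f(x_2) = 0.173774, coefficient = 1

I ≈ (0.750000/3) × 2.424092 = 0.606023
Exact value: 0.605027
Error: 0.000996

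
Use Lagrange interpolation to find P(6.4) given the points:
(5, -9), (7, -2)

Lagrange interpolation formula:
P(x) = Σ yᵢ × Lᵢ(x)
where Lᵢ(x) = Π_{j≠i} (x - xⱼ)/(xᵢ - xⱼ)

L_0(6.4) = (6.4 - 7)/(5 - 7) = 0.300000
L_1(6.4) = (6.4 - 5)/(7 - 5) = 0.700000

P(6.4) = (-9)×L_0(6.4) + (-2)×L_1(6.4)
P(6.4) = -4.100000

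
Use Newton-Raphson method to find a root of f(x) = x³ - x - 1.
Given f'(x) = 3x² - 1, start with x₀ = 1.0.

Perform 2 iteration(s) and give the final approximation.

f(x) = x³ - x - 1
f'(x) = 3x² - 1
x₀ = 1.0

Newton-Raphson formula: x_{n+1} = x_n - f(x_n)/f'(x_n)

Iteration 1:
  f(1.000000) = -1.000000
  f'(1.000000) = 2.000000
  x_1 = 1.000000 - (-1.000000)/2.000000 = 1.500000
Iteration 2:
  f(1.500000) = 0.875000
  f'(1.500000) = 5.750000
  x_2 = 1.500000 - 0.875000/5.750000 = 1.347826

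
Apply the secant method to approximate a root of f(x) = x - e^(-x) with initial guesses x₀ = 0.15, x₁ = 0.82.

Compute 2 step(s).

f(x) = x - e^(-x)
x₀ = 0.15, x₁ = 0.82

Secant formula: x_{n+1} = x_n - f(x_n)(x_n - x_{n-1})/(f(x_n) - f(x_{n-1}))

Iteration 1:
  f(0.150000) = -0.710708
  f(0.820000) = 0.379568
  x_2 = 0.820000 - 0.379568×(0.820000 - 0.150000)/(0.379568 - (-0.710708))
       = 0.586746
Iteration 2:
  f(0.820000) = 0.379568
  f(0.586746) = 0.030613
  x_3 = 0.586746 - 0.030613×(0.586746 - 0.820000)/(0.030613 - 0.379568)
       = 0.566284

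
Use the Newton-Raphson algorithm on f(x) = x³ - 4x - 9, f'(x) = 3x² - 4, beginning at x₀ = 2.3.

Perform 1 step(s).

f(x) = x³ - 4x - 9
f'(x) = 3x² - 4
x₀ = 2.3

Newton-Raphson formula: x_{n+1} = x_n - f(x_n)/f'(x_n)

Iteration 1:
  f(2.300000) = -6.033000
  f'(2.300000) = 11.870000
  x_1 = 2.300000 - (-6.033000)/11.870000 = 2.808256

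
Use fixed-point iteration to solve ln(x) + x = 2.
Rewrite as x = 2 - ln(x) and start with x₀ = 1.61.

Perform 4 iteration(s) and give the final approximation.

Equation: ln(x) + x = 2
Fixed-point form: x = 2 - ln(x)
x₀ = 1.61

x_1 = g(1.610000) = 1.523766
x_2 = g(1.523766) = 1.578815
x_3 = g(1.578815) = 1.543325
x_4 = g(1.543325) = 1.566061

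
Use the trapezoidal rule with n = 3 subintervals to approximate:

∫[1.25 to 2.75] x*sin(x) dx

f(x) = x*sin(x)
a = 1.25, b = 2.75, n = 3
h = (b - a)/n = 0.500000

Trapezoidal rule: (h/2)[f(x₀) + 2f(x₁) + 2f(x₂) + ... + f(xₙ)]

x_0 = 1.2500, f(x_0) = 1.186231, coefficient = 1
x_1 = 1.7500, f(x_1) = 1.721975, coefficient = 2
x_2 = 2.2500, f(x_2) = 1.750665, coefficient = 2
x_3 = 2.7500, f(x_3) = 1.049568, coefficient = 1

I ≈ (0.500000/2) × 9.181079 = 2.295270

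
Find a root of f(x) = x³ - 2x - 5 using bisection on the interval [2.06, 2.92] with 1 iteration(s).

f(x) = x³ - 2x - 5
Initial interval: [2.06, 2.92]

Iteration 1:
  c_1 = (2.060000 + 2.920000)/2 = 2.490000
  f(c_1) = f(2.490000) = 5.458249
  f(a) × f(c) < 0, new interval: [2.060000, 2.490000]

After 1 iteration(s), the approximation is c_1 = 2.490000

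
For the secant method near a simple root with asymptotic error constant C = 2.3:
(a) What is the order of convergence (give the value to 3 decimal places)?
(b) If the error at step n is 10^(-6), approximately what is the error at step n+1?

(a) Secant method has superlinear convergence with order φ = (1+√5)/2 ≈ 1.618.
    This means |e_{n+1}| ≈ C|e_n|^1.618.

(b) With |e_n| = 10^(-6) and C = 2.3:
    |e_{n+1}| ≈ 2.3 × (10^(-6))^1.618 = 2.3 × 10^(-9.71)

(a) ≈ 1.618 (golden ratio); (b) |e_{n+1}| ≈ 4.503e-10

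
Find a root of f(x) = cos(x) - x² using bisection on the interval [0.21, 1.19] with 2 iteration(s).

f(x) = cos(x) - x²
Initial interval: [0.21, 1.19]

Iteration 1:
  c_1 = (0.210000 + 1.190000)/2 = 0.700000
  f(c_1) = f(0.700000) = 0.274842
  f(a) × f(c) ≥ 0, new interval: [0.700000, 1.190000]
Iteration 2:
  c_2 = (0.700000 + 1.190000)/2 = 0.945000
  f(c_2) = f(0.945000) = -0.307282
  f(a) × f(c) < 0, new interval: [0.700000, 0.945000]

After 2 iteration(s), the approximation is c_2 = 0.945000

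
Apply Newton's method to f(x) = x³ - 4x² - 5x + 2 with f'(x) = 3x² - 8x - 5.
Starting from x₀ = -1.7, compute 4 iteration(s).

f(x) = x³ - 4x² - 5x + 2
f'(x) = 3x² - 8x - 5
x₀ = -1.7

Newton-Raphson formula: x_{n+1} = x_n - f(x_n)/f'(x_n)

Iteration 1:
  f(-1.700000) = -5.973000
  f'(-1.700000) = 17.270000
  x_1 = -1.700000 - (-5.973000)/17.270000 = -1.354140
Iteration 2:
  f(-1.354140) = -1.047162
  f'(-1.354140) = 11.334207
  x_2 = -1.354140 - (-1.047162)/11.334207 = -1.261751
Iteration 3:
  f(-1.261751) = -0.068031
  f'(-1.261751) = 9.870049
  x_3 = -1.261751 - (-0.068031)/9.870049 = -1.254858
Iteration 4:
  f(-1.254858) = -0.000370
  f'(-1.254858) = 9.762869
  x_4 = -1.254858 - (-0.000370)/9.762869 = -1.254820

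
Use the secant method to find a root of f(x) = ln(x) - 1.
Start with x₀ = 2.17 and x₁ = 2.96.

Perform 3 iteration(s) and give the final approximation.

f(x) = ln(x) - 1
x₀ = 2.17, x₁ = 2.96

Secant formula: x_{n+1} = x_n - f(x_n)(x_n - x_{n-1})/(f(x_n) - f(x_{n-1}))

Iteration 1:
  f(2.170000) = -0.225273
  f(2.960000) = 0.085189
  x_2 = 2.960000 - 0.085189×(2.960000 - 2.170000)/(0.085189 - (-0.225273))
       = 2.743228
Iteration 2:
  f(2.960000) = 0.085189
  f(2.743228) = 0.009135
  x_3 = 2.743228 - 0.009135×(2.743228 - 2.960000)/(0.009135 - 0.085189)
       = 2.717190
Iteration 3:
  f(2.743228) = 0.009135
  f(2.717190) = -0.000402
  x_4 = 2.717190 - (-0.000402)×(2.717190 - 2.743228)/(-0.000402 - 0.009135)
       = 2.718287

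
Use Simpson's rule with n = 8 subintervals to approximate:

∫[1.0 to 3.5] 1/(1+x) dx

f(x) = 1/(1+x)
a = 1.0, b = 3.5, n = 8
h = (b - a)/n = 0.312500

Simpson's rule: (h/3)[f(x₀) + 4f(x₁) + 2f(x₂) + ... + f(xₙ)]

x_0 = 1.0000, f(x_0) = 0.500000, coefficient = 1
x_1 = 1.3125, f(x_1) = 0.432432, coefficient = 4
x_2 = 1.6250, f(x_2) = 0.380952, coefficient = 2
x_3 = 1.9375, f(x_3) = 0.340426, coefficient = 4
x_4 = 2.2500, f(x_4) = 0.307692, coefficient = 2
x_5 = 2.5625, f(x_5) = 0.280702, coefficient = 4
x_6 = 2.8750, f(x_6) = 0.258065, coefficient = 2
x_7 = 3.1875, f(x_7) = 0.238806, coefficient = 4
x_8 = 3.5000, f(x_8) = 0.222222, coefficient = 1

I ≈ (0.312500/3) × 7.785103 = 0.810948
Exact value: 0.810930
Error: 0.000018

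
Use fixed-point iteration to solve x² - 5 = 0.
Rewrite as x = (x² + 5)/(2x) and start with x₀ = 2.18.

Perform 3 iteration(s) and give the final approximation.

Equation: x² - 5 = 0
Fixed-point form: x = (x² + 5)/(2x)
x₀ = 2.18

x_1 = g(2.180000) = 2.236789
x_2 = g(2.236789) = 2.236068
x_3 = g(2.236068) = 2.236068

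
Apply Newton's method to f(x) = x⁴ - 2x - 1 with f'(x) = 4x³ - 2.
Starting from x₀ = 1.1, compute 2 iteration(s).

f(x) = x⁴ - 2x - 1
f'(x) = 4x³ - 2
x₀ = 1.1

Newton-Raphson formula: x_{n+1} = x_n - f(x_n)/f'(x_n)

Iteration 1:
  f(1.100000) = -1.735900
  f'(1.100000) = 3.324000
  x_1 = 1.100000 - (-1.735900)/3.324000 = 1.622232
Iteration 2:
  f(1.622232) = 2.681051
  f'(1.622232) = 15.076509
  x_2 = 1.622232 - 2.681051/15.076509 = 1.444403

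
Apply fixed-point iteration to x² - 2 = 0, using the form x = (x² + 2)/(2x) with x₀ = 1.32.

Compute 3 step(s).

Equation: x² - 2 = 0
Fixed-point form: x = (x² + 2)/(2x)
x₀ = 1.32

x_1 = g(1.320000) = 1.417576
x_2 = g(1.417576) = 1.414218
x_3 = g(1.414218) = 1.414214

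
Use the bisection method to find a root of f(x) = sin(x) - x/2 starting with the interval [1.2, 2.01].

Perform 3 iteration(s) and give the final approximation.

f(x) = sin(x) - x/2
Initial interval: [1.2, 2.01]

Iteration 1:
  c_1 = (1.200000 + 2.010000)/2 = 1.605000
  f(c_1) = f(1.605000) = 0.196915
  f(a) × f(c) ≥ 0, new interval: [1.605000, 2.010000]
Iteration 2:
  c_2 = (1.605000 + 2.010000)/2 = 1.807500
  f(c_2) = f(1.807500) = 0.068366
  f(a) × f(c) ≥ 0, new interval: [1.807500, 2.010000]
Iteration 3:
  c_3 = (1.807500 + 2.010000)/2 = 1.908750
  f(c_3) = f(1.908750) = -0.010940
  f(a) × f(c) < 0, new interval: [1.807500, 1.908750]

After 3 iteration(s), the approximation is c_3 = 1.908750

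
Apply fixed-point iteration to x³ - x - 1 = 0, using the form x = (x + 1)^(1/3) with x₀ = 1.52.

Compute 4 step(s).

Equation: x³ - x - 1 = 0
Fixed-point form: x = (x + 1)^(1/3)
x₀ = 1.52

x_1 = g(1.520000) = 1.360818
x_2 = g(1.360818) = 1.331540
x_3 = g(1.331540) = 1.326013
x_4 = g(1.326013) = 1.324964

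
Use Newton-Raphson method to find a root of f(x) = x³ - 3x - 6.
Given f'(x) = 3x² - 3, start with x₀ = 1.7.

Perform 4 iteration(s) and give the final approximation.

f(x) = x³ - 3x - 6
f'(x) = 3x² - 3
x₀ = 1.7

Newton-Raphson formula: x_{n+1} = x_n - f(x_n)/f'(x_n)

Iteration 1:
  f(1.700000) = -6.187000
  f'(1.700000) = 5.670000
  x_1 = 1.700000 - (-6.187000)/5.670000 = 2.791182
Iteration 2:
  f(2.791182) = 7.371700
  f'(2.791182) = 20.372085
  x_2 = 2.791182 - 7.371700/20.372085 = 2.429329
Iteration 3:
  f(2.429329) = 1.049032
  f'(2.429329) = 14.704913
  x_3 = 2.429329 - 1.049032/14.704913 = 2.357990
Iteration 4:
  f(2.357990) = 0.036727
  f'(2.357990) = 13.680348
  x_4 = 2.357990 - 0.036727/13.680348 = 2.355305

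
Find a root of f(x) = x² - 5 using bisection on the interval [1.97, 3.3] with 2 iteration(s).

f(x) = x² - 5
Initial interval: [1.97, 3.3]

Iteration 1:
  c_1 = (1.970000 + 3.300000)/2 = 2.635000
  f(c_1) = f(2.635000) = 1.943225
  f(a) × f(c) < 0, new interval: [1.970000, 2.635000]
Iteration 2:
  c_2 = (1.970000 + 2.635000)/2 = 2.302500
  f(c_2) = f(2.302500) = 0.301506
  f(a) × f(c) < 0, new interval: [1.970000, 2.302500]

After 2 iteration(s), the approximation is c_2 = 2.302500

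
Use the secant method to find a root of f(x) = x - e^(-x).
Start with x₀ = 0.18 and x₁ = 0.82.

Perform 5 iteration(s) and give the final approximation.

f(x) = x - e^(-x)
x₀ = 0.18, x₁ = 0.82

Secant formula: x_{n+1} = x_n - f(x_n)(x_n - x_{n-1})/(f(x_n) - f(x_{n-1}))

Iteration 1:
  f(0.180000) = -0.655270
  f(0.820000) = 0.379568
  x_2 = 0.820000 - 0.379568×(0.820000 - 0.180000)/(0.379568 - (-0.655270))
       = 0.585254
Iteration 2:
  f(0.820000) = 0.379568
  f(0.585254) = 0.028290
  x_3 = 0.585254 - 0.028290×(0.585254 - 0.820000)/(0.028290 - 0.379568)
       = 0.566349
Iteration 3:
  f(0.585254) = 0.028290
  f(0.566349) = -0.001245
  x_4 = 0.566349 - (-0.001245)×(0.566349 - 0.585254)/(-0.001245 - 0.028290)
       = 0.567146
Iteration 4:
  f(0.566349) = -0.001245
  f(0.567146) = 0.000004
  x_5 = 0.567146 - 0.000004×(0.567146 - 0.566349)/(0.000004 - (-0.001245))
       = 0.567143
Iteration 5:
  f(0.567146) = 0.000004
  f(0.567143) = 0.000000
  x_6 = 0.567143 - 0.000000×(0.567143 - 0.567146)/(0.000000 - 0.000004)
       = 0.567143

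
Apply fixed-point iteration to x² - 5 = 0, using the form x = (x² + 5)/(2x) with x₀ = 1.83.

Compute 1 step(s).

Equation: x² - 5 = 0
Fixed-point form: x = (x² + 5)/(2x)
x₀ = 1.83

x_1 = g(1.830000) = 2.281120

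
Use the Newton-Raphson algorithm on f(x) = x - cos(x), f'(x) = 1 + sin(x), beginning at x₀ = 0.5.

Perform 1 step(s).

f(x) = x - cos(x)
f'(x) = 1 + sin(x)
x₀ = 0.5

Newton-Raphson formula: x_{n+1} = x_n - f(x_n)/f'(x_n)

Iteration 1:
  f(0.500000) = -0.377583
  f'(0.500000) = 1.479426
  x_1 = 0.500000 - (-0.377583)/1.479426 = 0.755222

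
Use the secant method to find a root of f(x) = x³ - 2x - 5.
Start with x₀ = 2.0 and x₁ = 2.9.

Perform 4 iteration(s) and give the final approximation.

f(x) = x³ - 2x - 5
x₀ = 2.0, x₁ = 2.9

Secant formula: x_{n+1} = x_n - f(x_n)(x_n - x_{n-1})/(f(x_n) - f(x_{n-1}))

Iteration 1:
  f(2.000000) = -1.000000
  f(2.900000) = 13.589000
  x_2 = 2.900000 - 13.589000×(2.900000 - 2.000000)/(13.589000 - (-1.000000))
       = 2.061690
Iteration 2:
  f(2.900000) = 13.589000
  f(2.061690) = -0.360028
  x_3 = 2.061690 - (-0.360028)×(2.061690 - 2.900000)/(-0.360028 - 13.589000)
       = 2.083327
Iteration 3:
  f(2.061690) = -0.360028
  f(2.083327) = -0.124488
  x_4 = 2.083327 - (-0.124488)×(2.083327 - 2.061690)/(-0.124488 - (-0.360028))
       = 2.094763
Iteration 4:
  f(2.083327) = -0.124488
  f(2.094763) = 0.002360
  x_5 = 2.094763 - 0.002360×(2.094763 - 2.083327)/(0.002360 - (-0.124488))
       = 2.094550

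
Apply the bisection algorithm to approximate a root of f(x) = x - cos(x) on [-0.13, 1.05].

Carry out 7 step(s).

f(x) = x - cos(x)
Initial interval: [-0.13, 1.05]

Iteration 1:
  c_1 = (-0.130000 + 1.050000)/2 = 0.460000
  f(c_1) = f(0.460000) = -0.436052
  f(a) × f(c) ≥ 0, new interval: [0.460000, 1.050000]
Iteration 2:
  c_2 = (0.460000 + 1.050000)/2 = 0.755000
  f(c_2) = f(0.755000) = 0.026728
  f(a) × f(c) < 0, new interval: [0.460000, 0.755000]
Iteration 3:
  c_3 = (0.460000 + 0.755000)/2 = 0.607500
  f(c_3) = f(0.607500) = -0.213578
  f(a) × f(c) ≥ 0, new interval: [0.607500, 0.755000]
Iteration 4:
  c_4 = (0.607500 + 0.755000)/2 = 0.681250
  f(c_4) = f(0.681250) = -0.095536
  f(a) × f(c) ≥ 0, new interval: [0.681250, 0.755000]
Iteration 5:
  c_5 = (0.681250 + 0.755000)/2 = 0.718125
  f(c_5) = f(0.718125) = -0.034916
  f(a) × f(c) ≥ 0, new interval: [0.718125, 0.755000]
Iteration 6:
  c_6 = (0.718125 + 0.755000)/2 = 0.736563
  f(c_6) = f(0.736563) = -0.004220
  f(a) × f(c) ≥ 0, new interval: [0.736563, 0.755000]
Iteration 7:
  c_7 = (0.736563 + 0.755000)/2 = 0.745781
  f(c_7) = f(0.745781) = 0.011223
  f(a) × f(c) < 0, new interval: [0.736563, 0.745781]

After 7 iteration(s), the approximation is c_7 = 0.745781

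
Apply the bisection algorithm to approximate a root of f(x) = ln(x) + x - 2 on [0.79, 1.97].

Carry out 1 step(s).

f(x) = ln(x) + x - 2
Initial interval: [0.79, 1.97]

Iteration 1:
  c_1 = (0.790000 + 1.970000)/2 = 1.380000
  f(c_1) = f(1.380000) = -0.297917
  f(a) × f(c) ≥ 0, new interval: [1.380000, 1.970000]

After 1 iteration(s), the approximation is c_1 = 1.380000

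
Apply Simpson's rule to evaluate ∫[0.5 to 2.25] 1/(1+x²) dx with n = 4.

f(x) = 1/(1+x²)
a = 0.5, b = 2.25, n = 4
h = (b - a)/n = 0.437500

Simpson's rule: (h/3)[f(x₀) + 4f(x₁) + 2f(x₂) + ... + f(xₙ)]

x_0 = 0.5000, f(x_0) = 0.800000, coefficient = 1
x_1 = 0.9375, f(x_1) = 0.532225, coefficient = 4
x_2 = 1.3750, f(x_2) = 0.345946, coefficient = 2
x_3 = 1.8125, f(x_3) = 0.233364, coefficient = 4
x_4 = 2.2500, f(x_4) = 0.164948, coefficient = 1

I ≈ (0.437500/3) × 4.719193 = 0.688216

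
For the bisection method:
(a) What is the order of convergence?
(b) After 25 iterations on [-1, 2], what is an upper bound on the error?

(a) Bisection has linear (order 1) convergence; the error is halved each step.

(b) Error bound = (b-a)/2^n = (2 - (-1))/2^{25}
    = 3/2^{25}

(a) 1 (linear); (b) error ≤ 8.94e-08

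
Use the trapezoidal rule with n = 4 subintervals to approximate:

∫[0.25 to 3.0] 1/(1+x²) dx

f(x) = 1/(1+x²)
a = 0.25, b = 3.0, n = 4
h = (b - a)/n = 0.687500

Trapezoidal rule: (h/2)[f(x₀) + 2f(x₁) + 2f(x₂) + ... + f(xₙ)]

x_0 = 0.2500, f(x_0) = 0.941176, coefficient = 1
x_1 = 0.9375, f(x_1) = 0.532225, coefficient = 2
x_2 = 1.6250, f(x_2) = 0.274678, coefficient = 2
x_3 = 2.3125, f(x_3) = 0.157538, coefficient = 2
x_4 = 3.0000, f(x_4) = 0.100000, coefficient = 1

I ≈ (0.687500/2) × 2.970059 = 1.020958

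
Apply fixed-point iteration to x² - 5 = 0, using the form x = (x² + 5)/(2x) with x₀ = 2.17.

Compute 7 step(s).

Equation: x² - 5 = 0
Fixed-point form: x = (x² + 5)/(2x)
x₀ = 2.17

x_1 = g(2.170000) = 2.237074
x_2 = g(2.237074) = 2.236068
x_3 = g(2.236068) = 2.236068
x_4 = g(2.236068) = 2.236068
x_5 = g(2.236068) = 2.236068
x_6 = g(2.236068) = 2.236068
x_7 = g(2.236068) = 2.236068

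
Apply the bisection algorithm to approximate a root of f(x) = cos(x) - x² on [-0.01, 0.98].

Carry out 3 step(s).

f(x) = cos(x) - x²
Initial interval: [-0.01, 0.98]

Iteration 1:
  c_1 = (-0.010000 + 0.980000)/2 = 0.485000
  f(c_1) = f(0.485000) = 0.649450
  f(a) × f(c) ≥ 0, new interval: [0.485000, 0.980000]
Iteration 2:
  c_2 = (0.485000 + 0.980000)/2 = 0.732500
  f(c_2) = f(0.732500) = 0.206949
  f(a) × f(c) ≥ 0, new interval: [0.732500, 0.980000]
Iteration 3:
  c_3 = (0.732500 + 0.980000)/2 = 0.856250
  f(c_3) = f(0.856250) = -0.077889
  f(a) × f(c) < 0, new interval: [0.732500, 0.856250]

After 3 iteration(s), the approximation is c_3 = 0.856250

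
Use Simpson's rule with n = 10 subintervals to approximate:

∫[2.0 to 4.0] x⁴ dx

f(x) = x⁴
a = 2.0, b = 4.0, n = 10
h = (b - a)/n = 0.200000

Simpson's rule: (h/3)[f(x₀) + 4f(x₁) + 2f(x₂) + ... + f(xₙ)]

x_0 = 2.0000, f(x_0) = 16.000000, coefficient = 1
x_1 = 2.2000, f(x_1) = 23.425600, coefficient = 4
x_2 = 2.4000, f(x_2) = 33.177600, coefficient = 2
x_3 = 2.6000, f(x_3) = 45.697600, coefficient = 4
x_4 = 2.8000, f(x_4) = 61.465600, coefficient = 2
x_5 = 3.0000, f(x_5) = 81.000000, coefficient = 4
x_6 = 3.2000, f(x_6) = 104.857600, coefficient = 2
x_7 = 3.4000, f(x_7) = 133.633600, coefficient = 4
x_8 = 3.6000, f(x_8) = 167.961600, coefficient = 2
x_9 = 3.8000, f(x_9) = 208.513600, coefficient = 4
x_10 = 4.0000, f(x_10) = 256.000000, coefficient = 1

I ≈ (0.200000/3) × 2976.006400 = 198.400427
Exact value: 198.400000
Error: 0.000427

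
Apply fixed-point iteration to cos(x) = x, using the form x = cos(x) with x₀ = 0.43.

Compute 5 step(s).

Equation: cos(x) = x
Fixed-point form: x = cos(x)
x₀ = 0.43

x_1 = g(0.430000) = 0.908966
x_2 = g(0.908966) = 0.614562
x_3 = g(0.614562) = 0.817026
x_4 = g(0.817026) = 0.684393
x_5 = g(0.684393) = 0.774803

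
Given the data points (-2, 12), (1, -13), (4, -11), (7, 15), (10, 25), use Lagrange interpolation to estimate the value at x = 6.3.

Lagrange interpolation formula:
P(x) = Σ yᵢ × Lᵢ(x)
where Lᵢ(x) = Π_{j≠i} (x - xⱼ)/(xᵢ - xⱼ)

L_0(6.3) = (6.3 - 1)/(-2 - 1) × (6.3 - 4)/(-2 - 4) × (6.3 - 7)/(-2 - 7) × (6.3 - 10)/(-2 - 10) = 0.016241
L_1(6.3) = (6.3 - (-2))/(1 - (-2)) × (6.3 - 4)/(1 - 4) × (6.3 - 7)/(1 - 7) × (6.3 - 10)/(1 - 10) = -0.101735
L_2(6.3) = (6.3 - (-2))/(4 - (-2)) × (6.3 - 1)/(4 - 1) × (6.3 - 7)/(4 - 7) × (6.3 - 10)/(4 - 10) = 0.351648
L_3(6.3) = (6.3 - (-2))/(7 - (-2)) × (6.3 - 1)/(7 - 1) × (6.3 - 4)/(7 - 4) × (6.3 - 10)/(7 - 10) = 0.770278
L_4(6.3) = (6.3 - (-2))/(10 - (-2)) × (6.3 - 1)/(10 - 1) × (6.3 - 4)/(10 - 4) × (6.3 - 7)/(10 - 7) = -0.036432

P(6.3) = 12×L_0(6.3) + (-13)×L_1(6.3) + (-11)×L_2(6.3) + 15×L_3(6.3) + 25×L_4(6.3)
P(6.3) = 8.292671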